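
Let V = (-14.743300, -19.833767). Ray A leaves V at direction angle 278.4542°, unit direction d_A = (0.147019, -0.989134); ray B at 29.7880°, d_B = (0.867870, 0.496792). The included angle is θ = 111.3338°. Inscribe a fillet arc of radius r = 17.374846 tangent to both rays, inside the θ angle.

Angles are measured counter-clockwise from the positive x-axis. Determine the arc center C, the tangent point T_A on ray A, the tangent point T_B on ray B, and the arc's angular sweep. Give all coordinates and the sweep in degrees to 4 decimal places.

bisector direction at 334.1211° = (0.899719,-0.436470)
center distance |VC| = r/sin(θ/2) = 17.374846/sin(55.6669°) = 21.040715
C = V + |VC|·bis = (4.1874,-29.0174)
T_A = V + ((C−V)·d_A)·d_A = V + 11.8670·d_A = (-12.9986,-31.5718)
T_B = V + ((C−V)·d_B)·d_B = V + 11.8670·d_B = (-4.4443,-13.9383)
sweep = 180° − θ = 68.6662°

center=(4.1874,-29.0174) T_A=(-12.9986,-31.5718) T_B=(-4.4443,-13.9383) sweep=68.6662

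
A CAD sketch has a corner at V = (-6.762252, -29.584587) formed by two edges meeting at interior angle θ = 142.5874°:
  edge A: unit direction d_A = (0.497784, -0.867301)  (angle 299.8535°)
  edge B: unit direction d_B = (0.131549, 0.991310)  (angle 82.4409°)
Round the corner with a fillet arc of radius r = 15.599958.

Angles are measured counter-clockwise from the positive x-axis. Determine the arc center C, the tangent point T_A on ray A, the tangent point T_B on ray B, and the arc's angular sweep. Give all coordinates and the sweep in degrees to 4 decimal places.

bisector direction at 11.1472° = (0.981134,0.193330)
center distance |VC| = r/sin(θ/2) = 15.599958/sin(71.2937°) = 16.469985
C = V + |VC|·bis = (9.3970,-26.4004)
T_A = V + ((C−V)·d_A)·d_A = V + 5.2822·d_A = (-4.1329,-34.1658)
T_B = V + ((C−V)·d_B)·d_B = V + 5.2822·d_B = (-6.0674,-24.3483)
sweep = 180° − θ = 37.4126°

center=(9.3970,-26.4004) T_A=(-4.1329,-34.1658) T_B=(-6.0674,-24.3483) sweep=37.4126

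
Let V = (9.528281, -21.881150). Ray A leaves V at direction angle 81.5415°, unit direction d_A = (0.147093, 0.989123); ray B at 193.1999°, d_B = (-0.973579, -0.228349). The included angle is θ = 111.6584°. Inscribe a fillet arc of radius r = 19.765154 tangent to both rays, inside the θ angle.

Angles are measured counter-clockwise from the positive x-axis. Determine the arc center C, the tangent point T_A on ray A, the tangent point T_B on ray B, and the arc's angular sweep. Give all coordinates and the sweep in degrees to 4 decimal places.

bisector direction at 137.3707° = (-0.735751,0.677252)
center distance |VC| = r/sin(θ/2) = 19.765154/sin(55.8292°) = 23.889224
C = V + |VC|·bis = (-8.0482,-5.7021)
T_A = V + ((C−V)·d_A)·d_A = V + 13.4177·d_A = (11.5019,-8.6094)
T_B = V + ((C−V)·d_B)·d_B = V + 13.4177·d_B = (-3.5349,-24.9451)
sweep = 180° − θ = 68.3416°

center=(-8.0482,-5.7021) T_A=(11.5019,-8.6094) T_B=(-3.5349,-24.9451) sweep=68.3416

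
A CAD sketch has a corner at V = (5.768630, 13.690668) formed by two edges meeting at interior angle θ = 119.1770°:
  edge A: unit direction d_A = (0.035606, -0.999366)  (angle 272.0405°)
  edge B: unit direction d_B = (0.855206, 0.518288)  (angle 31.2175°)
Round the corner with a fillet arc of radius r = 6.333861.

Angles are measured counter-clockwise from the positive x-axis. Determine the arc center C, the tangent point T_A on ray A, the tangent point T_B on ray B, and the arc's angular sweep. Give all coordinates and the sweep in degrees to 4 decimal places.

center=(12.2308,10.2008) T_A=(5.9010,9.9753) T_B=(8.9481,15.6175) sweep=60.8230

bisector direction at 331.6290° = (0.879889,-0.475179)
center distance |VC| = r/sin(θ/2) = 6.333861/sin(59.5885°) = 7.344356
C = V + |VC|·bis = (12.2308,10.2008)
T_A = V + ((C−V)·d_A)·d_A = V + 3.7178·d_A = (5.9010,9.9753)
T_B = V + ((C−V)·d_B)·d_B = V + 3.7178·d_B = (8.9481,15.6175)
sweep = 180° − θ = 60.8230°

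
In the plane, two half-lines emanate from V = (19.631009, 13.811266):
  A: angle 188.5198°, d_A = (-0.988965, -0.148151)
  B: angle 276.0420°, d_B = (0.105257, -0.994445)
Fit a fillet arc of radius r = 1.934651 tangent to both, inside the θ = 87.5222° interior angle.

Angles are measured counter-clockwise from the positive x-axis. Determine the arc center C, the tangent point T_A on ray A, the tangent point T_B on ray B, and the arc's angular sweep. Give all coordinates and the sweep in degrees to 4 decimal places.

bisector direction at 232.2809° = (-0.611791,-0.791020)
center distance |VC| = r/sin(θ/2) = 1.934651/sin(43.7611°) = 2.797141
C = V + |VC|·bis = (17.9197,11.5987)
T_A = V + ((C−V)·d_A)·d_A = V + 2.0202·d_A = (17.6331,13.5120)
T_B = V + ((C−V)·d_B)·d_B = V + 2.0202·d_B = (19.8436,11.8023)
sweep = 180° − θ = 92.4778°

center=(17.9197,11.5987) T_A=(17.6331,13.5120) T_B=(19.8436,11.8023) sweep=92.4778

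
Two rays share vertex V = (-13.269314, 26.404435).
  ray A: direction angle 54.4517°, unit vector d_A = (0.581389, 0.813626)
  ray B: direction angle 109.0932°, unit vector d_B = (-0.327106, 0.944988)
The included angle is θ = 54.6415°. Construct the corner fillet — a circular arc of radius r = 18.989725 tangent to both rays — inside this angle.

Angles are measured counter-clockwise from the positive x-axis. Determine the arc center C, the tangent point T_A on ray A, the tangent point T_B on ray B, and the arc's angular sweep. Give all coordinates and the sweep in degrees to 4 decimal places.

center=(-7.3484,67.3531) T_A=(8.1021,56.3127) T_B=(-25.2935,61.1415) sweep=125.3585

bisector direction at 81.7724° = (0.143105,0.989708)
center distance |VC| = r/sin(θ/2) = 18.989725/sin(27.3208°) = 41.374533
C = V + |VC|·bis = (-7.3484,67.3531)
T_A = V + ((C−V)·d_A)·d_A = V + 36.7592·d_A = (8.1021,56.3127)
T_B = V + ((C−V)·d_B)·d_B = V + 36.7592·d_B = (-25.2935,61.1415)
sweep = 180° − θ = 125.3585°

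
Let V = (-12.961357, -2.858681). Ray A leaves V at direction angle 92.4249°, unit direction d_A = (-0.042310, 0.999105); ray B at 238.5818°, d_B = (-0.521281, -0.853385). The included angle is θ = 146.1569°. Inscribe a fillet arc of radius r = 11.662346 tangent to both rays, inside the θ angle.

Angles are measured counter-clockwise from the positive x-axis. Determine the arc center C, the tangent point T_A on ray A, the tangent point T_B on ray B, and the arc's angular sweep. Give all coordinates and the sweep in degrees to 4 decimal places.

center=(-24.7634,0.1928) T_A=(-13.1115,0.6862) T_B=(-14.8109,-5.8866) sweep=33.8431

bisector direction at 165.5034° = (-0.968162,0.250323)
center distance |VC| = r/sin(θ/2) = 11.662346/sin(73.0785°) = 12.190128
C = V + |VC|·bis = (-24.7634,0.1928)
T_A = V + ((C−V)·d_A)·d_A = V + 3.5481·d_A = (-13.1115,0.6862)
T_B = V + ((C−V)·d_B)·d_B = V + 3.5481·d_B = (-14.8109,-5.8866)
sweep = 180° − θ = 33.8431°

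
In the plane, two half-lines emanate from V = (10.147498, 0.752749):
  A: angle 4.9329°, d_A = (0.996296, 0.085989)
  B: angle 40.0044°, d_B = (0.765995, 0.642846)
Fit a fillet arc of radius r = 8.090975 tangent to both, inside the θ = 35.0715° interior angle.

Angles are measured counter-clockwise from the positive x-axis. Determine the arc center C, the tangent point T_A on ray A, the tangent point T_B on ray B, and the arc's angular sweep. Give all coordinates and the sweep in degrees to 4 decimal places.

center=(34.9625,11.0156) T_A=(35.6582,2.9545) T_B=(29.7612,17.2132) sweep=144.9285

bisector direction at 22.4687° = (0.924089,0.382178)
center distance |VC| = r/sin(θ/2) = 8.090975/sin(17.5358°) = 26.853478
C = V + |VC|·bis = (34.9625,11.0156)
T_A = V + ((C−V)·d_A)·d_A = V + 25.6056·d_A = (35.6582,2.9545)
T_B = V + ((C−V)·d_B)·d_B = V + 25.6056·d_B = (29.7612,17.2132)
sweep = 180° − θ = 144.9285°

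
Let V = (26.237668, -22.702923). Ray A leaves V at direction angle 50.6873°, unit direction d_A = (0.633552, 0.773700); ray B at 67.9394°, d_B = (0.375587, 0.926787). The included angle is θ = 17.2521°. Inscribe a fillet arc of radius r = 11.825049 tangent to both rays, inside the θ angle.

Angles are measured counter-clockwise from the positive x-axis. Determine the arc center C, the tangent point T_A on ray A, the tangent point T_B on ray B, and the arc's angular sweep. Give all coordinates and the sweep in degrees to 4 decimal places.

center=(66.4739,45.0986) T_A=(75.6229,37.6068) T_B=(55.5146,49.5399) sweep=162.7479

bisector direction at 59.3133° = (0.510343,0.859971)
center distance |VC| = r/sin(θ/2) = 11.825049/sin(8.6260°) = 78.841610
C = V + |VC|·bis = (66.4739,45.0986)
T_A = V + ((C−V)·d_A)·d_A = V + 77.9498·d_A = (75.6229,37.6068)
T_B = V + ((C−V)·d_B)·d_B = V + 77.9498·d_B = (55.5146,49.5399)
sweep = 180° − θ = 162.7479°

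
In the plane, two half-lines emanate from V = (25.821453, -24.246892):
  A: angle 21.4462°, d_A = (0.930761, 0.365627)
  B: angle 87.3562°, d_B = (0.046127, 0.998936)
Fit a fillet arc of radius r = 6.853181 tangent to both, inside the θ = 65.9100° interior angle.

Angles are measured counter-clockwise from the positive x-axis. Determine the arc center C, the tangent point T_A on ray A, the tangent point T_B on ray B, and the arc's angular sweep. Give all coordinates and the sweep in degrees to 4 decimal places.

bisector direction at 54.4012° = (0.582106,0.813113)
center distance |VC| = r/sin(θ/2) = 6.853181/sin(32.9550°) = 12.598218
C = V + |VC|·bis = (33.1550,-14.0031)
T_A = V + ((C−V)·d_A)·d_A = V + 10.5711·d_A = (35.6607,-20.3818)
T_B = V + ((C−V)·d_B)·d_B = V + 10.5711·d_B = (26.3091,-13.6870)
sweep = 180° − θ = 114.0900°

center=(33.1550,-14.0031) T_A=(35.6607,-20.3818) T_B=(26.3091,-13.6870) sweep=114.0900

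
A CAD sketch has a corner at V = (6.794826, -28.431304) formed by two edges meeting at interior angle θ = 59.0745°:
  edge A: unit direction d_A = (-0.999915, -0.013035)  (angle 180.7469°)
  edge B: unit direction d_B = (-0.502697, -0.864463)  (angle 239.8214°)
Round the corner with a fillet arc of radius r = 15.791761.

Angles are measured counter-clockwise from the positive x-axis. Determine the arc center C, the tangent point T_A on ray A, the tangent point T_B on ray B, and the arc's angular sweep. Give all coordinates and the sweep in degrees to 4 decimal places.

center=(-20.8665,-44.5850) T_A=(-21.0724,-28.7946) T_B=(-7.2151,-52.5235) sweep=120.9255

bisector direction at 210.2842° = (-0.863535,-0.504289)
center distance |VC| = r/sin(θ/2) = 15.791761/sin(29.5373°) = 32.032664
C = V + |VC|·bis = (-20.8665,-44.5850)
T_A = V + ((C−V)·d_A)·d_A = V + 27.8696·d_A = (-21.0724,-28.7946)
T_B = V + ((C−V)·d_B)·d_B = V + 27.8696·d_B = (-7.2151,-52.5235)
sweep = 180° − θ = 120.9255°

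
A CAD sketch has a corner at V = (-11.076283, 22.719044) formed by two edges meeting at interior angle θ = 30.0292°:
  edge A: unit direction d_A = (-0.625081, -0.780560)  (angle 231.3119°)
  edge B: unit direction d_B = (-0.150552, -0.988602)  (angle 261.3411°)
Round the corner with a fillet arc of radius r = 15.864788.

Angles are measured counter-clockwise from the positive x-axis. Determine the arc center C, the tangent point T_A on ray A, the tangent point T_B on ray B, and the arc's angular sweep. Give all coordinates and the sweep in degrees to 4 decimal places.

center=(-35.6651,-33.3662) T_A=(-48.0485,-23.4495) T_B=(-19.9811,-35.7547) sweep=149.9708

bisector direction at 246.3265° = (-0.401524,-0.915848)
center distance |VC| = r/sin(θ/2) = 15.864788/sin(15.0146°) = 61.238598
C = V + |VC|·bis = (-35.6651,-33.3662)
T_A = V + ((C−V)·d_A)·d_A = V + 59.1479·d_A = (-48.0485,-23.4495)
T_B = V + ((C−V)·d_B)·d_B = V + 59.1479·d_B = (-19.9811,-35.7547)
sweep = 180° − θ = 149.9708°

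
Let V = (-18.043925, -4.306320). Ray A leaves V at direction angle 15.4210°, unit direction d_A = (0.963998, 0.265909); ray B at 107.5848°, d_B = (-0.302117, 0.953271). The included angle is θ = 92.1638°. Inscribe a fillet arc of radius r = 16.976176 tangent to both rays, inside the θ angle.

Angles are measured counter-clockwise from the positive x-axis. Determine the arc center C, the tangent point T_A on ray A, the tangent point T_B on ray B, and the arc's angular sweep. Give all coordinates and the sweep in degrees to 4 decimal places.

bisector direction at 61.5029° = (0.477114,0.878841)
center distance |VC| = r/sin(θ/2) = 16.976176/sin(46.0819°) = 23.567154
C = V + |VC|·bis = (-6.7997,16.4055)
T_A = V + ((C−V)·d_A)·d_A = V + 16.3469·d_A = (-2.2856,0.0405)
T_B = V + ((C−V)·d_B)·d_B = V + 16.3469·d_B = (-22.9826,11.2767)
sweep = 180° − θ = 87.8362°

center=(-6.7997,16.4055) T_A=(-2.2856,0.0405) T_B=(-22.9826,11.2767) sweep=87.8362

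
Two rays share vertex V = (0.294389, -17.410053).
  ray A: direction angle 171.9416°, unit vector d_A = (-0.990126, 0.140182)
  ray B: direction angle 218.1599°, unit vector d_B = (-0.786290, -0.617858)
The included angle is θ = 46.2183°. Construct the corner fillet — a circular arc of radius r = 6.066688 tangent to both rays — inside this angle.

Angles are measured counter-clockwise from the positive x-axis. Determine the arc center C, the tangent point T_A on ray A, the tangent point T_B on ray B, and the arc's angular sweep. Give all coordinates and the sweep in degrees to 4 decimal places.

center=(-14.6325,-21.4239) T_A=(-13.7821,-15.4171) T_B=(-10.8842,-26.1941) sweep=133.7817

bisector direction at 195.0508° = (-0.965696,-0.259675)
center distance |VC| = r/sin(θ/2) = 6.066688/sin(23.1091°) = 15.457160
C = V + |VC|·bis = (-14.6325,-21.4239)
T_A = V + ((C−V)·d_A)·d_A = V + 14.2169·d_A = (-13.7821,-15.4171)
T_B = V + ((C−V)·d_B)·d_B = V + 14.2169·d_B = (-10.8842,-26.1941)
sweep = 180° − θ = 133.7817°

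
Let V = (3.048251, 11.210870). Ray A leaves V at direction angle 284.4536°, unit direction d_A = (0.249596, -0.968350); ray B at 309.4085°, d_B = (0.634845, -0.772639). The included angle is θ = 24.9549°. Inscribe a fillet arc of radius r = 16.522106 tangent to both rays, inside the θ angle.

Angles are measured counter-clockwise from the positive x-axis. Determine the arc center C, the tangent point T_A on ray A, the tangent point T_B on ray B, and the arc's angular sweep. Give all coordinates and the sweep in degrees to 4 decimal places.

bisector direction at 296.9310° = (0.452918,-0.891552)
center distance |VC| = r/sin(θ/2) = 16.522106/sin(12.4774°) = 76.471634
C = V + |VC|·bis = (37.6836,-56.9676)
T_A = V + ((C−V)·d_A)·d_A = V + 74.6655·d_A = (21.6844,-61.0914)
T_B = V + ((C−V)·d_B)·d_B = V + 74.6655·d_B = (50.4493,-46.4786)
sweep = 180° − θ = 155.0451°

center=(37.6836,-56.9676) T_A=(21.6844,-61.0914) T_B=(50.4493,-46.4786) sweep=155.0451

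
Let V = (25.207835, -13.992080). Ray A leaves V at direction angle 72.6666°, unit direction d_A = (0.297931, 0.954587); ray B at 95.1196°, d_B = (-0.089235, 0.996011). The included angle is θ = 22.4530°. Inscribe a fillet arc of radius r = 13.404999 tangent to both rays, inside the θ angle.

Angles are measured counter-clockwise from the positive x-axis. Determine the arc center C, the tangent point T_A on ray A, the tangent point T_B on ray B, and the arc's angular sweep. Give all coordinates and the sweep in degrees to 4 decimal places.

center=(32.5328,54.4709) T_A=(45.3290,50.4772) T_B=(19.1812,53.2747) sweep=157.5470

bisector direction at 83.8931° = (0.106384,0.994325)
center distance |VC| = r/sin(θ/2) = 13.404999/sin(11.2265°) = 68.853739
C = V + |VC|·bis = (32.5328,54.4709)
T_A = V + ((C−V)·d_A)·d_A = V + 67.5362·d_A = (45.3290,50.4772)
T_B = V + ((C−V)·d_B)·d_B = V + 67.5362·d_B = (19.1812,53.2747)
sweep = 180° − θ = 157.5470°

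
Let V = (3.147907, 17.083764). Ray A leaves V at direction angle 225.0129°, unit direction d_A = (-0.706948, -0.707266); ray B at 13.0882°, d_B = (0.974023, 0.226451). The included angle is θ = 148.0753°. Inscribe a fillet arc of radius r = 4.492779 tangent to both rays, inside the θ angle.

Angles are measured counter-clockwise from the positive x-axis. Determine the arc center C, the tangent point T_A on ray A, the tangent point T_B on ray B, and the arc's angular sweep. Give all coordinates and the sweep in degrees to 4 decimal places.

bisector direction at 299.0505° = (0.485581,-0.874192)
center distance |VC| = r/sin(θ/2) = 4.492779/sin(74.0376°) = 4.672956
C = V + |VC|·bis = (5.4170,12.9987)
T_A = V + ((C−V)·d_A)·d_A = V + 1.2851·d_A = (2.2394,16.1749)
T_B = V + ((C−V)·d_B)·d_B = V + 1.2851·d_B = (4.3996,17.3748)
sweep = 180° − θ = 31.9247°

center=(5.4170,12.9987) T_A=(2.2394,16.1749) T_B=(4.3996,17.3748) sweep=31.9247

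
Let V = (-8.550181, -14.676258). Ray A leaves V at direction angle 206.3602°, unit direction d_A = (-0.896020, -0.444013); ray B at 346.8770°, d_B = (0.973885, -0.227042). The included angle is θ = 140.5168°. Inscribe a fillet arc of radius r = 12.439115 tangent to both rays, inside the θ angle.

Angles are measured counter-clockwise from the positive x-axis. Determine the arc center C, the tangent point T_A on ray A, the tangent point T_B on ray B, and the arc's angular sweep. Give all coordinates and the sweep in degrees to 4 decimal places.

center=(-7.0269,-27.8041) T_A=(-12.5501,-16.6583) T_B=(-4.2027,-15.6898) sweep=39.4832

bisector direction at 276.6186° = (0.115260,-0.993335)
center distance |VC| = r/sin(θ/2) = 12.439115/sin(70.2584°) = 13.215871
C = V + |VC|·bis = (-7.0269,-27.8041)
T_A = V + ((C−V)·d_A)·d_A = V + 4.4640·d_A = (-12.5501,-16.6583)
T_B = V + ((C−V)·d_B)·d_B = V + 4.4640·d_B = (-4.2027,-15.6898)
sweep = 180° − θ = 39.4832°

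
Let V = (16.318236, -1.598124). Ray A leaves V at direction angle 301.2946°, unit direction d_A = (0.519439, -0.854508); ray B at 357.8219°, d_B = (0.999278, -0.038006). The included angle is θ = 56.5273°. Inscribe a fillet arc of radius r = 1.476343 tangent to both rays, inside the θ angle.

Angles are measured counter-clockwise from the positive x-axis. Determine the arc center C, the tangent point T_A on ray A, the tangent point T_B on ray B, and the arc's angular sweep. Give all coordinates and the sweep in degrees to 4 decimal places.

bisector direction at 329.5582° = (0.862145,-0.506662)
center distance |VC| = r/sin(θ/2) = 1.476343/sin(28.2636°) = 3.117742
C = V + |VC|·bis = (19.0062,-3.1778)
T_A = V + ((C−V)·d_A)·d_A = V + 2.7460·d_A = (17.7446,-3.9446)
T_B = V + ((C−V)·d_B)·d_B = V + 2.7460·d_B = (19.0623,-1.7025)
sweep = 180° − θ = 123.4727°

center=(19.0062,-3.1778) T_A=(17.7446,-3.9446) T_B=(19.0623,-1.7025) sweep=123.4727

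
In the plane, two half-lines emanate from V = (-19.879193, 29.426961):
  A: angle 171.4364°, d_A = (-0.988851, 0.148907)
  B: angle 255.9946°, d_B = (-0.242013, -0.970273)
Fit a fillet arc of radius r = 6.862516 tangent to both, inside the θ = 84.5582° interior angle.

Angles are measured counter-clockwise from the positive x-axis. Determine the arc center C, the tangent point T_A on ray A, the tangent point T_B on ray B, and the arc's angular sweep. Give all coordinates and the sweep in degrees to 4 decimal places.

bisector direction at 213.7155° = (-0.831804,-0.555069)
center distance |VC| = r/sin(θ/2) = 6.862516/sin(42.2791°) = 10.200804
C = V + |VC|·bis = (-28.3643,23.7648)
T_A = V + ((C−V)·d_A)·d_A = V + 7.5473·d_A = (-27.3424,30.5508)
T_B = V + ((C−V)·d_B)·d_B = V + 7.5473·d_B = (-21.7057,22.1040)
sweep = 180° − θ = 95.4418°

center=(-28.3643,23.7648) T_A=(-27.3424,30.5508) T_B=(-21.7057,22.1040) sweep=95.4418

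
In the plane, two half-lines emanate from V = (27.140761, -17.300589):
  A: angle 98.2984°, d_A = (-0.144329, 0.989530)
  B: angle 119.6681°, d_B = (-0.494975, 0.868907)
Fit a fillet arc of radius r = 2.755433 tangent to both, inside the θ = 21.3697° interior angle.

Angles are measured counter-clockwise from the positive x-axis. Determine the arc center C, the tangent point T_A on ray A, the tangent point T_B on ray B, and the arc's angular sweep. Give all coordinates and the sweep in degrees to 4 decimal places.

center=(22.3064,-3.2473) T_A=(25.0330,-2.8496) T_B=(19.9122,-4.6112) sweep=158.6303

bisector direction at 108.9832° = (-0.325292,0.945614)
center distance |VC| = r/sin(θ/2) = 2.755433/sin(10.6849°) = 14.861554
C = V + |VC|·bis = (22.3064,-3.2473)
T_A = V + ((C−V)·d_A)·d_A = V + 14.6039·d_A = (25.0330,-2.8496)
T_B = V + ((C−V)·d_B)·d_B = V + 14.6039·d_B = (19.9122,-4.6112)
sweep = 180° − θ = 158.6303°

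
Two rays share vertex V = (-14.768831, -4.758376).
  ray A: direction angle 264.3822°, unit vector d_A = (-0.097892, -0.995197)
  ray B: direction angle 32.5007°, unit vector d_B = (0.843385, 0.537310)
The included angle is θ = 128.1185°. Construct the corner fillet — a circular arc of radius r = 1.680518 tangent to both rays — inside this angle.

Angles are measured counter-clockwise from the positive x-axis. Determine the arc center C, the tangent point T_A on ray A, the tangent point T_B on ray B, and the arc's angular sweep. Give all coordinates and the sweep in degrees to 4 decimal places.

center=(-13.1764,-5.7365) T_A=(-14.8489,-5.5719) T_B=(-14.0794,-4.3191) sweep=51.8815

bisector direction at 328.4415° = (0.852106,-0.523370)
center distance |VC| = r/sin(θ/2) = 1.680518/sin(64.0593°) = 1.868806
C = V + |VC|·bis = (-13.1764,-5.7365)
T_A = V + ((C−V)·d_A)·d_A = V + 0.8175·d_A = (-14.8489,-5.5719)
T_B = V + ((C−V)·d_B)·d_B = V + 0.8175·d_B = (-14.0794,-4.3191)
sweep = 180° − θ = 51.8815°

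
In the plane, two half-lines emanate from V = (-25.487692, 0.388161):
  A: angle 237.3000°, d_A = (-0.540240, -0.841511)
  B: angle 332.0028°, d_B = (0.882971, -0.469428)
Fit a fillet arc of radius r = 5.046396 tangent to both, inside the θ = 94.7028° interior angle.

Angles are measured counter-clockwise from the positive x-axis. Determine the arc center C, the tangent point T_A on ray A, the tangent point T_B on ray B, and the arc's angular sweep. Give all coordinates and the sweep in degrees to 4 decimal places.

bisector direction at 284.6514° = (0.252937,-0.967483)
center distance |VC| = r/sin(θ/2) = 5.046396/sin(47.3514°) = 6.860966
C = V + |VC|·bis = (-23.7523,-6.2497)
T_A = V + ((C−V)·d_A)·d_A = V + 4.6483·d_A = (-27.9989,-3.5234)
T_B = V + ((C−V)·d_B)·d_B = V + 4.6483·d_B = (-21.3834,-1.7939)
sweep = 180° − θ = 85.2972°

center=(-23.7523,-6.2497) T_A=(-27.9989,-3.5234) T_B=(-21.3834,-1.7939) sweep=85.2972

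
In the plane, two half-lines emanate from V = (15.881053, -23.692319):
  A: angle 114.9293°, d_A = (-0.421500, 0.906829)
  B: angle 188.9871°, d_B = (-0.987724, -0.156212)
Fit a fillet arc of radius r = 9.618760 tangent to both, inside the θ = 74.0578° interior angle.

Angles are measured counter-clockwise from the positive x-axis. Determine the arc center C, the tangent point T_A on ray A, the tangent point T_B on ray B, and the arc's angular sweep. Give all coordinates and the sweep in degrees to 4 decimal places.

bisector direction at 151.9582° = (-0.882605,0.470116)
center distance |VC| = r/sin(θ/2) = 9.618760/sin(37.0289°) = 15.972229
C = V + |VC|·bis = (1.7839,-16.1835)
T_A = V + ((C−V)·d_A)·d_A = V + 12.7511·d_A = (10.5065,-12.1292)
T_B = V + ((C−V)·d_B)·d_B = V + 12.7511·d_B = (3.2865,-25.6842)
sweep = 180° − θ = 105.9422°

center=(1.7839,-16.1835) T_A=(10.5065,-12.1292) T_B=(3.2865,-25.6842) sweep=105.9422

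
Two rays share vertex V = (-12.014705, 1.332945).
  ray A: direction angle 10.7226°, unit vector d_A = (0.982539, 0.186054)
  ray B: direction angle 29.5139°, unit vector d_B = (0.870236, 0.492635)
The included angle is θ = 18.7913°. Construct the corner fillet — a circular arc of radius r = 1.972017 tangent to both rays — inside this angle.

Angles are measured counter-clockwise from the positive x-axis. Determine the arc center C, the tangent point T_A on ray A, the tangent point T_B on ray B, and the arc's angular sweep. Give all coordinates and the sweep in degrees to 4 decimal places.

center=(-0.6721,5.4878) T_A=(-0.3052,3.5503) T_B=(-1.6436,7.2040) sweep=161.2087

bisector direction at 20.1182° = (0.938985,0.343959)
center distance |VC| = r/sin(θ/2) = 1.972017/sin(9.3956°) = 12.079658
C = V + |VC|·bis = (-0.6721,5.4878)
T_A = V + ((C−V)·d_A)·d_A = V + 11.9176·d_A = (-0.3052,3.5503)
T_B = V + ((C−V)·d_B)·d_B = V + 11.9176·d_B = (-1.6436,7.2040)
sweep = 180° − θ = 161.2087°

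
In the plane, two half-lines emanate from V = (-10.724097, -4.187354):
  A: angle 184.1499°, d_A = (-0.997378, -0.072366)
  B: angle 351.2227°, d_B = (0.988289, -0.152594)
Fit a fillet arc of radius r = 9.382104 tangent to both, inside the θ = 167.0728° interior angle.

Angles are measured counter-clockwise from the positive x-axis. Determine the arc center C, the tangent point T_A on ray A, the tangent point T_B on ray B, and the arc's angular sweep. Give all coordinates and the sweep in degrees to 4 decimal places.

bisector direction at 267.6863° = (-0.040371,-0.999185)
center distance |VC| = r/sin(θ/2) = 9.382104/sin(83.5364°) = 9.442122
C = V + |VC|·bis = (-11.1053,-13.6218)
T_A = V + ((C−V)·d_A)·d_A = V + 1.0629·d_A = (-11.7842,-4.2643)
T_B = V + ((C−V)·d_B)·d_B = V + 1.0629·d_B = (-9.6736,-4.3495)
sweep = 180° − θ = 12.9272°

center=(-11.1053,-13.6218) T_A=(-11.7842,-4.2643) T_B=(-9.6736,-4.3495) sweep=12.9272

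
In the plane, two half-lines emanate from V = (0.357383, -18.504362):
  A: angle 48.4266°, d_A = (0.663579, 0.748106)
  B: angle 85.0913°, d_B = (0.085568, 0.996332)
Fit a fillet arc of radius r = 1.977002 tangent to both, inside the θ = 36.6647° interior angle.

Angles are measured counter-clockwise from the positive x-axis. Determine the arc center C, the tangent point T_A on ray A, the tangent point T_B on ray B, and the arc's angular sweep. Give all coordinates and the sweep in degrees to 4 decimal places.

bisector direction at 66.7589° = (0.394600,0.918853)
center distance |VC| = r/sin(θ/2) = 1.977002/sin(18.3324°) = 6.285606
C = V + |VC|·bis = (2.8377,-12.7288)
T_A = V + ((C−V)·d_A)·d_A = V + 5.9666·d_A = (4.3167,-14.0407)
T_B = V + ((C−V)·d_B)·d_B = V + 5.9666·d_B = (0.8679,-12.5596)
sweep = 180° − θ = 143.3353°

center=(2.8377,-12.7288) T_A=(4.3167,-14.0407) T_B=(0.8679,-12.5596) sweep=143.3353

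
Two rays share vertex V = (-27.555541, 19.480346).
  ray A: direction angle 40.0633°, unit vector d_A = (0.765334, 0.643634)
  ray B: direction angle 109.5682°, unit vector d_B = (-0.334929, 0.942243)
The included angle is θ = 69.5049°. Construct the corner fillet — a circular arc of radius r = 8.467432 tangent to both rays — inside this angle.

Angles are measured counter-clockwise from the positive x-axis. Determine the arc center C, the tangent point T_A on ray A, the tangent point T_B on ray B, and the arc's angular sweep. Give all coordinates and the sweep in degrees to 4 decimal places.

center=(-23.6648,33.8161) T_A=(-18.2149,27.3357) T_B=(-31.6432,30.9801) sweep=110.4951

bisector direction at 74.8158° = (0.261924,0.965089)
center distance |VC| = r/sin(θ/2) = 8.467432/sin(34.7525°) = 14.854313
C = V + |VC|·bis = (-23.6648,33.8161)
T_A = V + ((C−V)·d_A)·d_A = V + 12.2046·d_A = (-18.2149,27.3357)
T_B = V + ((C−V)·d_B)·d_B = V + 12.2046·d_B = (-31.6432,30.9801)
sweep = 180° − θ = 110.4951°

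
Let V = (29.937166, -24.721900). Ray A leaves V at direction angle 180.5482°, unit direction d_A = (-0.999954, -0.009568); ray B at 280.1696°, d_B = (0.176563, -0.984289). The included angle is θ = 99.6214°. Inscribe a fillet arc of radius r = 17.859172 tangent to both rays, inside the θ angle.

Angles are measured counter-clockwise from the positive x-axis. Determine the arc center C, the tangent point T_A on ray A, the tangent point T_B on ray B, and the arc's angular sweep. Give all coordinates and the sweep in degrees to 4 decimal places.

bisector direction at 230.3589° = (-0.637977,-0.770056)
center distance |VC| = r/sin(θ/2) = 17.859172/sin(49.8107°) = 23.378433
C = V + |VC|·bis = (15.0223,-42.7246)
T_A = V + ((C−V)·d_A)·d_A = V + 15.0865·d_A = (14.8514,-24.8662)
T_B = V + ((C−V)·d_B)·d_B = V + 15.0865·d_B = (32.6009,-39.5713)
sweep = 180° − θ = 80.3786°

center=(15.0223,-42.7246) T_A=(14.8514,-24.8662) T_B=(32.6009,-39.5713) sweep=80.3786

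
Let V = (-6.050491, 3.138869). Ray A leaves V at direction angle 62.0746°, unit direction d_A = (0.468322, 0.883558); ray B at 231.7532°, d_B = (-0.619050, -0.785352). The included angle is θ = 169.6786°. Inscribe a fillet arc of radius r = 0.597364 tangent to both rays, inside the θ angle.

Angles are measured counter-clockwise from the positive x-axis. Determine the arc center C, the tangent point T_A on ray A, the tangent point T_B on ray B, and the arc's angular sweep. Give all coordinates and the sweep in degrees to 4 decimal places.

bisector direction at 146.9139° = (-0.837851,0.545899)
center distance |VC| = r/sin(θ/2) = 0.597364/sin(84.8393°) = 0.599795
C = V + |VC|·bis = (-6.5530,3.4663)
T_A = V + ((C−V)·d_A)·d_A = V + 0.0540·d_A = (-6.0252,3.1865)
T_B = V + ((C−V)·d_B)·d_B = V + 0.0540·d_B = (-6.0839,3.0965)
sweep = 180° − θ = 10.3214°

center=(-6.5530,3.4663) T_A=(-6.0252,3.1865) T_B=(-6.0839,3.0965) sweep=10.3214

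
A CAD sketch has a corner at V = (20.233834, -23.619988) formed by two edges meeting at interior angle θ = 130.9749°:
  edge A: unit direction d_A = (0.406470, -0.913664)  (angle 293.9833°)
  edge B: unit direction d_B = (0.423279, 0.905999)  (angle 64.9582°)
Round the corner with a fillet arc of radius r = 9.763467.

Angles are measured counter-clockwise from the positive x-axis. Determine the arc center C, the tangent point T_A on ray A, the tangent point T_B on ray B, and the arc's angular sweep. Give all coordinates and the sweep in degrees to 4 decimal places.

center=(30.9640,-23.7191) T_A=(22.0435,-27.6877) T_B=(22.1183,-19.5864) sweep=49.0251

bisector direction at 359.4708° = (0.999957,-0.009237)
center distance |VC| = r/sin(θ/2) = 9.763467/sin(65.4874°) = 10.730613
C = V + |VC|·bis = (30.9640,-23.7191)
T_A = V + ((C−V)·d_A)·d_A = V + 4.4521·d_A = (22.0435,-27.6877)
T_B = V + ((C−V)·d_B)·d_B = V + 4.4521·d_B = (22.1183,-19.5864)
sweep = 180° − θ = 49.0251°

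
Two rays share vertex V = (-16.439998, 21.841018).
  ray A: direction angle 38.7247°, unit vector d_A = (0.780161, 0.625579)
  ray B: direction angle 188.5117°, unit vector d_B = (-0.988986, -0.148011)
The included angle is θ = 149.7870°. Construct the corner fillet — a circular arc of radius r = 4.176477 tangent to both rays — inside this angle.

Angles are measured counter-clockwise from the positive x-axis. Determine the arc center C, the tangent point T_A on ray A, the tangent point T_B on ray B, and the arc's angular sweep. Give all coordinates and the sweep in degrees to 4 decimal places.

center=(-18.1732,25.8046) T_A=(-15.5604,22.5463) T_B=(-17.5550,21.6741) sweep=30.2130

bisector direction at 113.6182° = (-0.400640,0.916236)
center distance |VC| = r/sin(θ/2) = 4.176477/sin(74.8935°) = 4.325969
C = V + |VC|·bis = (-18.1732,25.8046)
T_A = V + ((C−V)·d_A)·d_A = V + 1.1274·d_A = (-15.5604,22.5463)
T_B = V + ((C−V)·d_B)·d_B = V + 1.1274·d_B = (-17.5550,21.6741)
sweep = 180° − θ = 30.2130°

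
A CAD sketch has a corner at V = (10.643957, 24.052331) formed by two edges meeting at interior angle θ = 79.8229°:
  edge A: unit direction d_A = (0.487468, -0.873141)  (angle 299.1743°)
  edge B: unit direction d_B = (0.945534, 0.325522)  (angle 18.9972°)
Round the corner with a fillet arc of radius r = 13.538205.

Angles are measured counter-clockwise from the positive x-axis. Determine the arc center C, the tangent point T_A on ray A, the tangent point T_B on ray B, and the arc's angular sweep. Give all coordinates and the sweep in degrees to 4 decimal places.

center=(30.3544,16.5200) T_A=(18.5336,9.9206) T_B=(25.9474,29.3209) sweep=100.1771

bisector direction at 339.0858° = (0.934116,-0.356970)
center distance |VC| = r/sin(θ/2) = 13.538205/sin(39.9115°) = 21.100597
C = V + |VC|·bis = (30.3544,16.5200)
T_A = V + ((C−V)·d_A)·d_A = V + 16.1849·d_A = (18.5336,9.9206)
T_B = V + ((C−V)·d_B)·d_B = V + 16.1849·d_B = (25.9474,29.3209)
sweep = 180° − θ = 100.1771°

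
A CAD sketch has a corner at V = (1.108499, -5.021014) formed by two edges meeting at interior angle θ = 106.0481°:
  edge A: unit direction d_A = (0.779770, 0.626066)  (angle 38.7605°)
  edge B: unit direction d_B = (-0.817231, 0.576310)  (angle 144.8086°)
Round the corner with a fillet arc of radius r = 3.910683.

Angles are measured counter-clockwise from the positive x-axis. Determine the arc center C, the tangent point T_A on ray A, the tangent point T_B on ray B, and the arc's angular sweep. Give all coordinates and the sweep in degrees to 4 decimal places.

bisector direction at 91.7846° = (-0.031141,0.999515)
center distance |VC| = r/sin(θ/2) = 3.910683/sin(53.0241°) = 4.895158
C = V + |VC|·bis = (0.9561,-0.1282)
T_A = V + ((C−V)·d_A)·d_A = V + 2.9443·d_A = (3.4044,-3.1777)
T_B = V + ((C−V)·d_B)·d_B = V + 2.9443·d_B = (-1.2977,-3.3242)
sweep = 180° − θ = 73.9519°

center=(0.9561,-0.1282) T_A=(3.4044,-3.1777) T_B=(-1.2977,-3.3242) sweep=73.9519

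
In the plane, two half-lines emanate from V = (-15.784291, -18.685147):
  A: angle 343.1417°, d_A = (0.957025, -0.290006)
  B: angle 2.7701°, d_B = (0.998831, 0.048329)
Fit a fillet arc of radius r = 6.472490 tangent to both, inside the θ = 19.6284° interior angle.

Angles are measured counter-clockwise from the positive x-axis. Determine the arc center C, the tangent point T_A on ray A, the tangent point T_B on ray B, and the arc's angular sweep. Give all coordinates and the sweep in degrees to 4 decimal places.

bisector direction at 352.9559° = (0.992452,-0.122633)
center distance |VC| = r/sin(θ/2) = 6.472490/sin(9.8142°) = 37.972127
C = V + |VC|·bis = (21.9012,-23.3418)
T_A = V + ((C−V)·d_A)·d_A = V + 37.4164·d_A = (20.0242,-29.5361)
T_B = V + ((C−V)·d_B)·d_B = V + 37.4164·d_B = (21.5884,-16.8769)
sweep = 180° − θ = 160.3716°

center=(21.9012,-23.3418) T_A=(20.0242,-29.5361) T_B=(21.5884,-16.8769) sweep=160.3716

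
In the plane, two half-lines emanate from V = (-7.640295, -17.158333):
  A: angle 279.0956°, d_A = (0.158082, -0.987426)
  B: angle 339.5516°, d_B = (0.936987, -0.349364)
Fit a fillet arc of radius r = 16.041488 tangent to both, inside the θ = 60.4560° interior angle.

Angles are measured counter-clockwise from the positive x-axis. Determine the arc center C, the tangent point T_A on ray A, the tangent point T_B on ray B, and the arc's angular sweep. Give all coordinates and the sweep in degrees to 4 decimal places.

center=(12.5517,-41.8074) T_A=(-3.2881,-44.3432) T_B=(18.1560,-26.7767) sweep=119.5440

bisector direction at 309.3236° = (0.633700,-0.773579)
center distance |VC| = r/sin(θ/2) = 16.041488/sin(30.2280°) = 31.863611
C = V + |VC|·bis = (12.5517,-41.8074)
T_A = V + ((C−V)·d_A)·d_A = V + 27.5311·d_A = (-3.2881,-44.3432)
T_B = V + ((C−V)·d_B)·d_B = V + 27.5311·d_B = (18.1560,-26.7767)
sweep = 180° − θ = 119.5440°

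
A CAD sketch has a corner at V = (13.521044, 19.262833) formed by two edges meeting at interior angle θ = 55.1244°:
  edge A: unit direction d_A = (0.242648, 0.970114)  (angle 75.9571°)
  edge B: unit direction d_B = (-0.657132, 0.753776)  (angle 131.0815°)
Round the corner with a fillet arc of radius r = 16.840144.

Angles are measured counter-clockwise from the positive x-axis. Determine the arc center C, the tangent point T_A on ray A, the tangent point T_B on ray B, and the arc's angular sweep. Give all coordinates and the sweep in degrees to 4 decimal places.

bisector direction at 103.5193° = (-0.233773,0.972291)
center distance |VC| = r/sin(θ/2) = 16.840144/sin(27.5622°) = 36.394497
C = V + |VC|·bis = (5.0130,54.6489)
T_A = V + ((C−V)·d_A)·d_A = V + 32.2641·d_A = (21.3499,50.5627)
T_B = V + ((C−V)·d_B)·d_B = V + 32.2641·d_B = (-7.6807,43.5827)
sweep = 180° − θ = 124.8756°

center=(5.0130,54.6489) T_A=(21.3499,50.5627) T_B=(-7.6807,43.5827) sweep=124.8756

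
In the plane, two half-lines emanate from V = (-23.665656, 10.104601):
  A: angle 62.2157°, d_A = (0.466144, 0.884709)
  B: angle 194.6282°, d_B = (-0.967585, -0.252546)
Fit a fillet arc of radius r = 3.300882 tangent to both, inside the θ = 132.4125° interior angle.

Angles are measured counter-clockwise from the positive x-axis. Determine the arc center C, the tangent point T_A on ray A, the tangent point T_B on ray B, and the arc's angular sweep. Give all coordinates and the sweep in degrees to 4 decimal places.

center=(-25.9075,12.9309) T_A=(-22.9872,11.3922) T_B=(-25.0739,9.7370) sweep=47.5875

bisector direction at 128.4220° = (-0.621448,0.783455)
center distance |VC| = r/sin(θ/2) = 3.300882/sin(66.2062°) = 3.607507
C = V + |VC|·bis = (-25.9075,12.9309)
T_A = V + ((C−V)·d_A)·d_A = V + 1.4554·d_A = (-22.9872,11.3922)
T_B = V + ((C−V)·d_B)·d_B = V + 1.4554·d_B = (-25.0739,9.7370)
sweep = 180° − θ = 47.5875°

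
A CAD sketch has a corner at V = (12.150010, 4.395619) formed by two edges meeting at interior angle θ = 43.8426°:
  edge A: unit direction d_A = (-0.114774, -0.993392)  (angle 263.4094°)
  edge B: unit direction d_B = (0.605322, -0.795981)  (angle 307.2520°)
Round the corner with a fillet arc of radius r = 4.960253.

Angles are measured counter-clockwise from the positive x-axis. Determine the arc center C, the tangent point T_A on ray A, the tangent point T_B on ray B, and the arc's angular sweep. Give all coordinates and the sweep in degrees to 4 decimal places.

bisector direction at 285.3307° = (0.264390,-0.964416)
center distance |VC| = r/sin(θ/2) = 4.960253/sin(21.9213°) = 13.286415
C = V + |VC|·bis = (15.6628,-8.4180)
T_A = V + ((C−V)·d_A)·d_A = V + 12.3258·d_A = (10.7353,-7.8487)
T_B = V + ((C−V)·d_B)·d_B = V + 12.3258·d_B = (19.6111,-5.4155)
sweep = 180° − θ = 136.1574°

center=(15.6628,-8.4180) T_A=(10.7353,-7.8487) T_B=(19.6111,-5.4155) sweep=136.1574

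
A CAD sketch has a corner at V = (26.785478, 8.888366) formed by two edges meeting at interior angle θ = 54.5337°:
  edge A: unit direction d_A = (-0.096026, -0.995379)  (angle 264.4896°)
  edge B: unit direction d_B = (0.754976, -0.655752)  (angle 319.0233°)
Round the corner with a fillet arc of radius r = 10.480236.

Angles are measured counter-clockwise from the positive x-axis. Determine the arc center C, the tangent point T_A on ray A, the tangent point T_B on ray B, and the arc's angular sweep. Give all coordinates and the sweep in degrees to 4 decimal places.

center=(35.2647,-12.3580) T_A=(24.8329,-11.3516) T_B=(42.1371,-4.4457) sweep=125.4663

bisector direction at 291.7564° = (0.370662,-0.928768)
center distance |VC| = r/sin(θ/2) = 10.480236/sin(27.2669°) = 22.875851
C = V + |VC|·bis = (35.2647,-12.3580)
T_A = V + ((C−V)·d_A)·d_A = V + 20.3339·d_A = (24.8329,-11.3516)
T_B = V + ((C−V)·d_B)·d_B = V + 20.3339·d_B = (42.1371,-4.4457)
sweep = 180° − θ = 125.4663°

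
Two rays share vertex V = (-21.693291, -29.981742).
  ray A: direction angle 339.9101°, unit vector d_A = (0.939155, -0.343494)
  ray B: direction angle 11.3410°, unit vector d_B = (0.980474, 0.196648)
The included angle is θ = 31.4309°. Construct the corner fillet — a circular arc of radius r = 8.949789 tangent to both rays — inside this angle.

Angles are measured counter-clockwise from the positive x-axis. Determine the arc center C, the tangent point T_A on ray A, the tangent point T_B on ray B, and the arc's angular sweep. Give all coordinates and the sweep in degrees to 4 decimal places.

bisector direction at 355.6256° = (0.997087,-0.076274)
center distance |VC| = r/sin(θ/2) = 8.949789/sin(15.7155°) = 33.042118
C = V + |VC|·bis = (11.2526,-32.5020)
T_A = V + ((C−V)·d_A)·d_A = V + 31.8070·d_A = (8.1784,-40.9072)
T_B = V + ((C−V)·d_B)·d_B = V + 31.8070·d_B = (9.4926,-23.7270)
sweep = 180° − θ = 148.5691°

center=(11.2526,-32.5020) T_A=(8.1784,-40.9072) T_B=(9.4926,-23.7270) sweep=148.5691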